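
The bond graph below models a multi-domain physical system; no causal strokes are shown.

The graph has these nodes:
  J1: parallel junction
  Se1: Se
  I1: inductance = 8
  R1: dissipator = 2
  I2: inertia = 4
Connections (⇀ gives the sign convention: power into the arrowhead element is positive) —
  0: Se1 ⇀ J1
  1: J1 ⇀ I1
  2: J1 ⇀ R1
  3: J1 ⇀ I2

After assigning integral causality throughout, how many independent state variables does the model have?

2  (I1, I2 all integral)

b0 stroke→J1  (Se1: effort source, stroke at far end)
b1 stroke→I1  (J1: bond 0 brought effort, rest push out)
b2 stroke→R1  (J1 effort already set via bond 0)
b3 stroke→I2  (common-e at J1 fixed by 0)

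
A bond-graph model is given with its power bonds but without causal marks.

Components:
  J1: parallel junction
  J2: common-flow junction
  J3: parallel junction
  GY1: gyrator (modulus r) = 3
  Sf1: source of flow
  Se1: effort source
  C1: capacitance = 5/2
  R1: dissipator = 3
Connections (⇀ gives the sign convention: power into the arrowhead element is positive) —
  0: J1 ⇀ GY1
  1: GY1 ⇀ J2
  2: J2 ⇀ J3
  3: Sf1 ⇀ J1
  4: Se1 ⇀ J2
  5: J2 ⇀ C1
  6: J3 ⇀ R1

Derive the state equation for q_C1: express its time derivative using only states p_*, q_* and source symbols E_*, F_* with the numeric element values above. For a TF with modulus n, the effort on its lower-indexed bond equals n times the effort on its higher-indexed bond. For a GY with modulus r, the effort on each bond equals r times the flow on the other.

dq_C1/dt = E_Se1/3 + F_Sf1 - 2*q_C1/15

b3 |Sf1  (Sf1: flow source, stroke at near end)
b4 |J2  (Se1: effort source, stroke at far end)
b0 |J1  (J1 needs exactly one e-in)
b1 |J2  (through GY1, causality inverts; strokes same side of GY1)
b5 |J2  (C1 integral (e out))
b2 |J3  (J2 needs exactly one f-in)
b6 |R1  (0-jn J3 has e-setter on 2)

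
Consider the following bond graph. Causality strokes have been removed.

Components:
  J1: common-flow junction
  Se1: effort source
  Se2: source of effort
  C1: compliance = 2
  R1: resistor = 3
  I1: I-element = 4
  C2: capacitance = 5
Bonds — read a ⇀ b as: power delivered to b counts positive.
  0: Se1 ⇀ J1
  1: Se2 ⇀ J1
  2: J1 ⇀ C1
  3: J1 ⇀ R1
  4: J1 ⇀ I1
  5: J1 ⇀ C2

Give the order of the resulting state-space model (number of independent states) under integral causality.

3  (C1, C2, I1 all integral)

β0 stroke→J1  (source Se1 imposes e)
β1 stroke→J1  (Se2 (Se) sets effort on bond)
β2 stroke→J1  (C1 integral (e out))
β4 stroke→I1  (prefer integral on I1)
β3 stroke→J1  (common-f at J1 fixed by 4)
β5 stroke→J1  (J1 flow already set via bond 4)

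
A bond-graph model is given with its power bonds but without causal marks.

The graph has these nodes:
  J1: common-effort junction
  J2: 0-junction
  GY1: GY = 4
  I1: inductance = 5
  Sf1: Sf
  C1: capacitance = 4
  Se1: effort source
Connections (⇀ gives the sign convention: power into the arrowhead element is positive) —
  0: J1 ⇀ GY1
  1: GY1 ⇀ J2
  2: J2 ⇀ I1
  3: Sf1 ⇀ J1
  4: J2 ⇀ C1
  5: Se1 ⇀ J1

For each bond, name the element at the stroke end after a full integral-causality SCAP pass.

β0 stroke at GY1
β1 stroke at GY1
β2 stroke at I1
β3 stroke at Sf1
β4 stroke at J2
β5 stroke at J1

bond 3 stroke→Sf1  (Sf1 fixes flow; stroke at Sf1)
bond 5 stroke→J1  (Se1 fixes effort; stroke away)
bond 0 stroke→GY1  (0-jn J1 has e-setter on 5)
bond 1 stroke→GY1  (through GY1, causality inverts; strokes same side of GY1)
bond 2 stroke→I1  (I1 integral (f out))
bond 4 stroke→J2  (closing 0-jn rule on J2)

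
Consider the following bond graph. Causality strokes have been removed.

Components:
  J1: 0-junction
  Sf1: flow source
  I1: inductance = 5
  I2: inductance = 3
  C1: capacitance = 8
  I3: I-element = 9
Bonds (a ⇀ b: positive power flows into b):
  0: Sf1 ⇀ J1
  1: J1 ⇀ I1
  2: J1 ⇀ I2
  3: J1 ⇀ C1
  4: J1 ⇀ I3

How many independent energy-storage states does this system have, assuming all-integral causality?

β0 stroke→Sf1  (Sf1 (Sf) sets flow on bond)
β1 stroke→I1  (prefer integral on I1)
β2 stroke→I2  (prefer integral on I2)
β3 stroke→J1  (C1 integral (e out))
β4 stroke→I3  (J1: bond 3 brought effort, rest push out)

4  (C1, I1, I2, I3 all integral)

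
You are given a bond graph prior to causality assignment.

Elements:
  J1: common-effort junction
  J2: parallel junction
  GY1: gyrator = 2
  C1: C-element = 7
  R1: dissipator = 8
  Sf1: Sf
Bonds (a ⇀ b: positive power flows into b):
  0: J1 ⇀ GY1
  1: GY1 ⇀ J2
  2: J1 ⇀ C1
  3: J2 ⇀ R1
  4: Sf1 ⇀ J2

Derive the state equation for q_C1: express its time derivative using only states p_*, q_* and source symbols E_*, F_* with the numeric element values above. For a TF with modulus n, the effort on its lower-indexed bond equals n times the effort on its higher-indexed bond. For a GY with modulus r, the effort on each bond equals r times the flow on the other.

dq_C1/dt = -4*F_Sf1 - 2*q_C1/7

bond 4 stroke→Sf1  (Sf1 (Sf) sets flow on bond)
bond 2 stroke→J1  (C1: C, integral causality)
bond 0 stroke→GY1  (J1: bond 2 brought effort, rest push out)
bond 1 stroke→GY1  (through GY1, causality inverts; strokes same side of GY1)
bond 3 stroke→J2  (closing 0-jn rule on J2)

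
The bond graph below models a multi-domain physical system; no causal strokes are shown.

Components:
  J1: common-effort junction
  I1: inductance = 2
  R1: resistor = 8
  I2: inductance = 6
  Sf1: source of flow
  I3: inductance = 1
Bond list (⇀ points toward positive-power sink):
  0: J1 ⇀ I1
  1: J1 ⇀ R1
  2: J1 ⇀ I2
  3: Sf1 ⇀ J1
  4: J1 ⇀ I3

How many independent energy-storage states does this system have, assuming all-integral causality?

bond 3 stroke→Sf1  (source Sf1 imposes f)
bond 0 stroke→I1  (I1: I, integral causality)
bond 2 stroke→I2  (I2 integral (f out))
bond 4 stroke→I3  (I3 integral (f out))
bond 1 stroke→J1  (only one effort-in slot at J1)

3  (I1, I2, I3 all integral)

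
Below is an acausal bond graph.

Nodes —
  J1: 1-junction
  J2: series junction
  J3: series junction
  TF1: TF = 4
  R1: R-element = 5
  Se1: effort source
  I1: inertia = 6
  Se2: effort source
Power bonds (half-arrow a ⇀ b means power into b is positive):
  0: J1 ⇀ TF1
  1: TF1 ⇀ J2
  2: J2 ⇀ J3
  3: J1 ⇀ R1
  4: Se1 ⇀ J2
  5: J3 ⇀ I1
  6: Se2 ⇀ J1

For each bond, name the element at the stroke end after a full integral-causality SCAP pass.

b4 stroke at J2  (source Se1 imposes e)
b6 stroke at J1  (Se2 fixes effort; stroke away)
b5 stroke at I1  (I1 outputs flow p/I1)
b2 stroke at J3  (common-f at J3 fixed by 5)
b1 stroke at J2  (J2 flow already set via bond 2)
b0 stroke at TF1  (through TF1, causality passes straight; one stroke at TF1)
b3 stroke at J1  (J1 flow already set via bond 0)

bond 0 |TF1
bond 1 |J2
bond 2 |J3
bond 3 |J1
bond 4 |J2
bond 5 |I1
bond 6 |J1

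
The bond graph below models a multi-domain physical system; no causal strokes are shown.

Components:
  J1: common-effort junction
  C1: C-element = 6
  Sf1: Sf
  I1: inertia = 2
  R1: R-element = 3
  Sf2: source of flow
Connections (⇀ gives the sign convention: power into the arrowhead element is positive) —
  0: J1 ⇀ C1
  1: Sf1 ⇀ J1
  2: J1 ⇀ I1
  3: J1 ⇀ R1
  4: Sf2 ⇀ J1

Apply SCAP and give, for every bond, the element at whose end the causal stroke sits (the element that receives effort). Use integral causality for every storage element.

β0 →J1
β1 →Sf1
β2 →I1
β3 →R1
β4 →Sf2

#1 stroke→Sf1  (Sf1 fixes flow; stroke at Sf1)
#4 stroke→Sf2  (source Sf2 imposes f)
#0 stroke→J1  (C1 integral (e out))
#2 stroke→I1  (J1: bond 0 brought effort, rest push out)
#3 stroke→R1  (0-jn J1 has e-setter on 0)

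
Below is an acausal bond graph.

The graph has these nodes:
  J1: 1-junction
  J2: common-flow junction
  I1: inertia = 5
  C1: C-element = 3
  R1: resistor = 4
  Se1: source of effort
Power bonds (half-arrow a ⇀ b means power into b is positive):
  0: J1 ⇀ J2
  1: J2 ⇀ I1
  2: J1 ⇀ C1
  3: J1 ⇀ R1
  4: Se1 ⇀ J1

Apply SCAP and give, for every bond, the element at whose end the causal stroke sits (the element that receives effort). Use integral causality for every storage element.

bond 4 stroke at J1  (source Se1 imposes e)
bond 1 stroke at I1  (I1 outputs flow p/I1)
bond 0 stroke at J2  (J2 flow already set via bond 1)
bond 2 stroke at J1  (J1: bond 0 brought flow, rest push out)
bond 3 stroke at J1  (J1: bond 0 brought flow, rest push out)

β0 stroke at J2
β1 stroke at I1
β2 stroke at J1
β3 stroke at J1
β4 stroke at J1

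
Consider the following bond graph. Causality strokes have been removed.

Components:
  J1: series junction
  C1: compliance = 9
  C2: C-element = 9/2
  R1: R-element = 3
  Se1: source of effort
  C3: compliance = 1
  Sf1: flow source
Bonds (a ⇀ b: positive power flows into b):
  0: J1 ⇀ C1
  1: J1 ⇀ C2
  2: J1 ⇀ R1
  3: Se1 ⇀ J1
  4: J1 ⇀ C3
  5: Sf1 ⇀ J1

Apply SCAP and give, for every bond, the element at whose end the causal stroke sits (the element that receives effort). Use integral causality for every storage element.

β0 stroke→J1
β1 stroke→J1
β2 stroke→J1
β3 stroke→J1
β4 stroke→J1
β5 stroke→Sf1

bond 3 →J1  (Se1 fixes effort; stroke away)
bond 5 →Sf1  (source Sf1 imposes f)
bond 0 →J1  (1-jn J1 has f-setter on 5)
bond 1 →J1  (common-f at J1 fixed by 5)
bond 2 →J1  (1-jn J1 has f-setter on 5)
bond 4 →J1  (J1 flow already set via bond 5)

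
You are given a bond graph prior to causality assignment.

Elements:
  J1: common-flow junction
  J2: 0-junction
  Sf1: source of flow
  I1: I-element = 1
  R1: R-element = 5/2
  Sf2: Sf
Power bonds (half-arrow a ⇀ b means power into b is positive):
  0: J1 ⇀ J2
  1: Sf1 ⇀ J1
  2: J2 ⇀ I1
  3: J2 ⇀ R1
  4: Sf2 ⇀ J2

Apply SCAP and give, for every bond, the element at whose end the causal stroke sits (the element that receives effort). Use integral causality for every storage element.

β0 |J1
β1 |Sf1
β2 |I1
β3 |J2
β4 |Sf2

b1 stroke→Sf1  (Sf1 fixes flow; stroke at Sf1)
b4 stroke→Sf2  (Sf2 fixes flow; stroke at Sf2)
b0 stroke→J1  (common-f at J1 fixed by 1)
b2 stroke→I1  (I1: I, integral causality)
b3 stroke→J2  (J2 needs exactly one e-in)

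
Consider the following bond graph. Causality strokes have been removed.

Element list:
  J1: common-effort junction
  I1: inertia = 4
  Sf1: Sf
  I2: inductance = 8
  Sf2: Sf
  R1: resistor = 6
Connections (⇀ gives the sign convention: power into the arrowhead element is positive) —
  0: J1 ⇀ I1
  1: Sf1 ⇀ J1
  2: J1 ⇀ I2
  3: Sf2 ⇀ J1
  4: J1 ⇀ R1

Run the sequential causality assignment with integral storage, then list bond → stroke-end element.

bond 0 |I1
bond 1 |Sf1
bond 2 |I2
bond 3 |Sf2
bond 4 |J1

bond 1 stroke at Sf1  (source Sf1 imposes f)
bond 3 stroke at Sf2  (source Sf2 imposes f)
bond 0 stroke at I1  (I1 integral (f out))
bond 2 stroke at I2  (I2: I, integral causality)
bond 4 stroke at J1  (J1: last free bond brings effort in)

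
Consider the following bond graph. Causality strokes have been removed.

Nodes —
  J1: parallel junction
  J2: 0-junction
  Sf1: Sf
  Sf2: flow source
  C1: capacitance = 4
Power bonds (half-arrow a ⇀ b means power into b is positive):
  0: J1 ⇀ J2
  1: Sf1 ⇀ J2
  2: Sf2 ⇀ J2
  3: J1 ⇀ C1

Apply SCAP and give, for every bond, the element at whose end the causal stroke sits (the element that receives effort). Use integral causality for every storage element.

bond 1 |Sf1  (Sf1 (Sf) sets flow on bond)
bond 2 |Sf2  (Sf2: flow source, stroke at near end)
bond 0 |J2  (only one effort-in slot at J2)
bond 3 |J1  (J1: last free bond brings effort in)

bond 0 stroke→J2
bond 1 stroke→Sf1
bond 2 stroke→Sf2
bond 3 stroke→J1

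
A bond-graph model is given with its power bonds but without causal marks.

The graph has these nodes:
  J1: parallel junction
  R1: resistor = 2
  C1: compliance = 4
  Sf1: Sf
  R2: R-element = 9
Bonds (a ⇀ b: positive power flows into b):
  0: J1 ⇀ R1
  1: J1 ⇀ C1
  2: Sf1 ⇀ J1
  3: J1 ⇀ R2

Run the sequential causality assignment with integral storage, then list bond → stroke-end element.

β0 |R1
β1 |J1
β2 |Sf1
β3 |R2

b2 |Sf1  (source Sf1 imposes f)
b1 |J1  (C1: C, integral causality)
b0 |R1  (J1: bond 1 brought effort, rest push out)
b3 |R2  (J1: bond 1 brought effort, rest push out)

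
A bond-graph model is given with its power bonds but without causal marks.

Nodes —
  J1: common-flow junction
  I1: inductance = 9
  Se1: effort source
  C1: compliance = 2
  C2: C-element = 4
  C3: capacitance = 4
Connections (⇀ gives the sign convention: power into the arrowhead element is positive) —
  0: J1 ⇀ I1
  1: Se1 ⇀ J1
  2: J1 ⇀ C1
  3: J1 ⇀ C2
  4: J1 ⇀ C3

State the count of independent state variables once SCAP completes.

b1 →J1  (Se1 (Se) sets effort on bond)
b0 →I1  (I1: I, integral causality)
b2 →J1  (common-f at J1 fixed by 0)
b3 →J1  (J1: bond 0 brought flow, rest push out)
b4 →J1  (common-f at J1 fixed by 0)

4  (C1, C2, C3, I1 all integral)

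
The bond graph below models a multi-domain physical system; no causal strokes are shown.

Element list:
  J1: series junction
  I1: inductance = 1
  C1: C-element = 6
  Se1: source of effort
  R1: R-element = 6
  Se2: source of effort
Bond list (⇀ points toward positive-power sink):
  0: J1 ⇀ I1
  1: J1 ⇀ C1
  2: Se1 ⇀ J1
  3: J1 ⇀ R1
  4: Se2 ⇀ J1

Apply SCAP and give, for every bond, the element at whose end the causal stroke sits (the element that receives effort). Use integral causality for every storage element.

b0 stroke at I1
b1 stroke at J1
b2 stroke at J1
b3 stroke at J1
b4 stroke at J1

β2 stroke→J1  (source Se1 imposes e)
β4 stroke→J1  (Se2 fixes effort; stroke away)
β0 stroke→I1  (I1: I, integral causality)
β1 stroke→J1  (common-f at J1 fixed by 0)
β3 stroke→J1  (1-jn J1 has f-setter on 0)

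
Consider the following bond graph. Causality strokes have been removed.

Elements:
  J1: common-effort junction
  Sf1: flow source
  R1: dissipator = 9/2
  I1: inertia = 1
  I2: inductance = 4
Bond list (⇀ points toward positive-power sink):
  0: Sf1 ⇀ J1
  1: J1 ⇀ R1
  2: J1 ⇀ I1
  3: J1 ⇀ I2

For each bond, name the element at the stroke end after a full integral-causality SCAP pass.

β0 →Sf1  (Sf1 (Sf) sets flow on bond)
β2 →I1  (I1 integral (f out))
β3 →I2  (prefer integral on I2)
β1 →J1  (only one effort-in slot at J1)

β0 |Sf1
β1 |J1
β2 |I1
β3 |I2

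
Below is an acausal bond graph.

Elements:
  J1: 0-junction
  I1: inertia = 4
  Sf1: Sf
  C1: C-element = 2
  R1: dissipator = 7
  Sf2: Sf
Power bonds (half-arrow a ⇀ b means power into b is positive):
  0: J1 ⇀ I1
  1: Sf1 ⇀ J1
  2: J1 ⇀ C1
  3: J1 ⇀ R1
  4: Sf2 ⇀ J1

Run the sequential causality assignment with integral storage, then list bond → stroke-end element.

b0 stroke at I1
b1 stroke at Sf1
b2 stroke at J1
b3 stroke at R1
b4 stroke at Sf2

b1 |Sf1  (Sf1: flow source, stroke at near end)
b4 |Sf2  (source Sf2 imposes f)
b0 |I1  (prefer integral on I1)
b2 |J1  (prefer integral on C1)
b3 |R1  (J1 effort already set via bond 2)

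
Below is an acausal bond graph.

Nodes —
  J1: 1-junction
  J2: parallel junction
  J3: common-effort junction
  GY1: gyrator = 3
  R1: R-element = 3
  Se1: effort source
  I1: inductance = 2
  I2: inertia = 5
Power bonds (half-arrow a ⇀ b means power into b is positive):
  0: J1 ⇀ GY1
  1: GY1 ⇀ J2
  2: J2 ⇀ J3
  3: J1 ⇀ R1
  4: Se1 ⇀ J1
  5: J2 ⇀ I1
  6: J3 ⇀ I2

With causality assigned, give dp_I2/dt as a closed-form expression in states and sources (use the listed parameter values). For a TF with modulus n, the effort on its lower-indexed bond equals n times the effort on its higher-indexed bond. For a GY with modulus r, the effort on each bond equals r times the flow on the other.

dp_I2/dt = E_Se1 - 3*p_I1/2 - 3*p_I2/5

#4 stroke→J1  (Se1 fixes effort; stroke away)
#5 stroke→I1  (I1: I, integral causality)
#6 stroke→I2  (I2 outputs flow p/I2)
#2 stroke→J3  (only one effort-in slot at J3)
#1 stroke→J2  (closing 0-jn rule on J2)
#0 stroke→J1  (GY GY1: same side as bond 1)
#3 stroke→R1  (only one flow-in slot at J1)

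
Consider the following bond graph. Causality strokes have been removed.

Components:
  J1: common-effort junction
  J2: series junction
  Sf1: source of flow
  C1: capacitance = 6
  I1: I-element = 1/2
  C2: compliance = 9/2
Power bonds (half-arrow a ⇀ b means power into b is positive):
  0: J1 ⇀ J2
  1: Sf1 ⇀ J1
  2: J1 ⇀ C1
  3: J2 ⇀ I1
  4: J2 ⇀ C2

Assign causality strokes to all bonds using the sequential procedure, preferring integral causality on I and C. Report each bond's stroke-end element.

β0 stroke at J2
β1 stroke at Sf1
β2 stroke at J1
β3 stroke at I1
β4 stroke at J2

b1 |Sf1  (Sf1 (Sf) sets flow on bond)
b2 |J1  (C1 outputs effort q/C1)
b0 |J2  (J1 effort already set via bond 2)
b3 |I1  (prefer integral on I1)
b4 |J2  (common-f at J2 fixed by 3)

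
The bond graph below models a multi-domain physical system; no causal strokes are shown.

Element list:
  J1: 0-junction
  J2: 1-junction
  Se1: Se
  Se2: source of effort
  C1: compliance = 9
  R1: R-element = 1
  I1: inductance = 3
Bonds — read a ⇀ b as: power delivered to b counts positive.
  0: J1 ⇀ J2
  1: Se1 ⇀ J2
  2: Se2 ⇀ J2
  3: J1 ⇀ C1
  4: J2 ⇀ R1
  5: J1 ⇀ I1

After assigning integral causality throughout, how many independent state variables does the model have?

bond 1 |J2  (Se1: effort source, stroke at far end)
bond 2 |J2  (Se2 (Se) sets effort on bond)
bond 3 |J1  (prefer integral on C1)
bond 0 |J2  (J1: bond 3 brought effort, rest push out)
bond 5 |I1  (common-e at J1 fixed by 3)
bond 4 |R1  (only one flow-in slot at J2)

2  (C1, I1 all integral)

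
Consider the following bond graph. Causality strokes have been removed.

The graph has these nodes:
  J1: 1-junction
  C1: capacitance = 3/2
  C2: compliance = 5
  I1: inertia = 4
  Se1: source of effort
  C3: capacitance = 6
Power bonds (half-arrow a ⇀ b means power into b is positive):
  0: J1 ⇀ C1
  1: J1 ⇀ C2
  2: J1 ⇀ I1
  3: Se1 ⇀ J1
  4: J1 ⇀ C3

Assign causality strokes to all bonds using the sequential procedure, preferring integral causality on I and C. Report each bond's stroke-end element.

#0 |J1
#1 |J1
#2 |I1
#3 |J1
#4 |J1

#3 stroke→J1  (source Se1 imposes e)
#0 stroke→J1  (C1 integral (e out))
#1 stroke→J1  (C2 integral (e out))
#2 stroke→I1  (I1 integral (f out))
#4 stroke→J1  (J1 flow already set via bond 2)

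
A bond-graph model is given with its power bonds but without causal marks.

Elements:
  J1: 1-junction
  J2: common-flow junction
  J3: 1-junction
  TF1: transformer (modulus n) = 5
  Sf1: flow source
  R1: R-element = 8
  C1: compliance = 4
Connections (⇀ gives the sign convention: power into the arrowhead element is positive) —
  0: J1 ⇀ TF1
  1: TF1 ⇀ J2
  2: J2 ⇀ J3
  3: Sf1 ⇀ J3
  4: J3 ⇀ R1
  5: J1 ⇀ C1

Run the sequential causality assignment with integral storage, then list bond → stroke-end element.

#0 stroke at TF1
#1 stroke at J2
#2 stroke at J3
#3 stroke at Sf1
#4 stroke at J3
#5 stroke at J1

b3 →Sf1  (Sf1 fixes flow; stroke at Sf1)
b2 →J3  (1-jn J3 has f-setter on 3)
b4 →J3  (J3: bond 3 brought flow, rest push out)
b1 →J2  (1-jn J2 has f-setter on 2)
b0 →TF1  (through TF1, causality passes straight; one stroke at TF1)
b5 →J1  (J1 flow already set via bond 0)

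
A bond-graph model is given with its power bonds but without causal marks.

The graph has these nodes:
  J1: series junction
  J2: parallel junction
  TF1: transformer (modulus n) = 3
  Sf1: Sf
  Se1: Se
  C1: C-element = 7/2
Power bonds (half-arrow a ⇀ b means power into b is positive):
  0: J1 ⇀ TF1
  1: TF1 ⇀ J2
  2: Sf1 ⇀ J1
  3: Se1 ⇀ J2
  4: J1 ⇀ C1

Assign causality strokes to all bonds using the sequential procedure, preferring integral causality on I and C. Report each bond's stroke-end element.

b0 →J1
b1 →TF1
b2 →Sf1
b3 →J2
b4 →J1

#2 |Sf1  (Sf1 (Sf) sets flow on bond)
#3 |J2  (Se1: effort source, stroke at far end)
#0 |J1  (J1: bond 2 brought flow, rest push out)
#4 |J1  (J1: bond 2 brought flow, rest push out)
#1 |TF1  (J2: bond 3 brought effort, rest push out)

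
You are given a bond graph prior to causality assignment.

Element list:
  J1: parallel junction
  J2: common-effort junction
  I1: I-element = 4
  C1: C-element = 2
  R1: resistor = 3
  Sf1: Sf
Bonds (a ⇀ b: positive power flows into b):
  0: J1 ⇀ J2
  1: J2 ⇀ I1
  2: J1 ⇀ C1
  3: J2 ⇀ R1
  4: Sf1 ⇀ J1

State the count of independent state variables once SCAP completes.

#4 →Sf1  (Sf1: flow source, stroke at near end)
#1 →I1  (I1: I, integral causality)
#2 →J1  (C1 outputs effort q/C1)
#0 →J2  (common-e at J1 fixed by 2)
#3 →R1  (common-e at J2 fixed by 0)

2  (C1, I1 all integral)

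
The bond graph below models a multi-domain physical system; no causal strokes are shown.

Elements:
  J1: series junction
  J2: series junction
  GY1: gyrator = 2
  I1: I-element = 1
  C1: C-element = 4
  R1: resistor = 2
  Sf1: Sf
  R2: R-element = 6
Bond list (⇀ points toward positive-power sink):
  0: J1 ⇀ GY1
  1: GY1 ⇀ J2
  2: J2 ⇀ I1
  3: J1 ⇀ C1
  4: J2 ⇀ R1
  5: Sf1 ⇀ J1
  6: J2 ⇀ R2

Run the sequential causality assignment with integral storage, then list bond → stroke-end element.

bond 5 |Sf1  (Sf1 (Sf) sets flow on bond)
bond 0 |J1  (J1: bond 5 brought flow, rest push out)
bond 3 |J1  (common-f at J1 fixed by 5)
bond 1 |J2  (through GY1, causality inverts; strokes same side of GY1)
bond 2 |I1  (I1: I, integral causality)
bond 4 |J2  (J2: bond 2 brought flow, rest push out)
bond 6 |J2  (common-f at J2 fixed by 2)

#0 stroke at J1
#1 stroke at J2
#2 stroke at I1
#3 stroke at J1
#4 stroke at J2
#5 stroke at Sf1
#6 stroke at J2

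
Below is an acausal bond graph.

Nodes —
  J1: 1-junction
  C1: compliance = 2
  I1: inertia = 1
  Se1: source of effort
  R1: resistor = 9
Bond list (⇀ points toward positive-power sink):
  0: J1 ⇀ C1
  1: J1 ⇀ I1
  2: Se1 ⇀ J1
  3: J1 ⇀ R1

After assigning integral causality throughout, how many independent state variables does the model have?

2  (C1, I1 all integral)

β2 |J1  (Se1 (Se) sets effort on bond)
β0 |J1  (C1 integral (e out))
β1 |I1  (I1 integral (f out))
β3 |J1  (J1: bond 1 brought flow, rest push out)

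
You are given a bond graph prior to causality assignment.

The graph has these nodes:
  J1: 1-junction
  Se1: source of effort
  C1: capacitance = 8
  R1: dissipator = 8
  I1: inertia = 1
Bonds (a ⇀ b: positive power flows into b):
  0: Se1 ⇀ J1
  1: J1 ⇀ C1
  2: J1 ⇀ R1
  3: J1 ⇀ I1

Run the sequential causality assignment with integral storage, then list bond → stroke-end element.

β0 stroke→J1
β1 stroke→J1
β2 stroke→J1
β3 stroke→I1

bond 0 |J1  (Se1 fixes effort; stroke away)
bond 1 |J1  (C1 integral (e out))
bond 3 |I1  (I1 integral (f out))
bond 2 |J1  (common-f at J1 fixed by 3)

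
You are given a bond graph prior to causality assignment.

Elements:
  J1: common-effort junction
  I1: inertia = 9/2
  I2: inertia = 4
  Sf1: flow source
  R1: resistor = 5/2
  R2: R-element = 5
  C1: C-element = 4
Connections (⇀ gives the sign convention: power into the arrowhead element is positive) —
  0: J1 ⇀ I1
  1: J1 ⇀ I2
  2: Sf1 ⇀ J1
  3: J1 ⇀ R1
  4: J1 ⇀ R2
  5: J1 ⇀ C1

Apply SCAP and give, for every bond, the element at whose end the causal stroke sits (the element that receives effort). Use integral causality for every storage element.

#2 |Sf1  (Sf1 fixes flow; stroke at Sf1)
#0 |I1  (I1 integral (f out))
#1 |I2  (I2: I, integral causality)
#5 |J1  (C1: C, integral causality)
#3 |R1  (J1 effort already set via bond 5)
#4 |R2  (common-e at J1 fixed by 5)

bond 0 |I1
bond 1 |I2
bond 2 |Sf1
bond 3 |R1
bond 4 |R2
bond 5 |J1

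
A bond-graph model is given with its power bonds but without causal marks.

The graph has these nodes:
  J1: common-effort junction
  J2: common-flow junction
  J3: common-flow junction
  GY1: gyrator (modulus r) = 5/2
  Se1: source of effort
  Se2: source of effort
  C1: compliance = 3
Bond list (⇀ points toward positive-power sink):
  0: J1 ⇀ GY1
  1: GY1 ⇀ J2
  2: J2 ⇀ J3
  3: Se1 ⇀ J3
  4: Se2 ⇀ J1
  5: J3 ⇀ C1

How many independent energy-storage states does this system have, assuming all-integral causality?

#3 →J3  (source Se1 imposes e)
#4 →J1  (Se2 fixes effort; stroke away)
#0 →GY1  (common-e at J1 fixed by 4)
#1 →GY1  (GY1 both-in/both-out from 0)
#2 →J2  (1-jn J2 has f-setter on 1)
#5 →J3  (common-f at J3 fixed by 2)

1  (C1 all integral)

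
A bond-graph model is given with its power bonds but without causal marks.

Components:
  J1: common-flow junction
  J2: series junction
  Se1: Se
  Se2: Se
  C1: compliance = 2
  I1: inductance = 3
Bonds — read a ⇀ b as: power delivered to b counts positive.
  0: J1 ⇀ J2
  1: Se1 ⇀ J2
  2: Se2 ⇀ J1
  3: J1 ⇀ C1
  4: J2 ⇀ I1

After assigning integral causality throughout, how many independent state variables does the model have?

β1 stroke at J2  (Se1 (Se) sets effort on bond)
β2 stroke at J1  (Se2: effort source, stroke at far end)
β3 stroke at J1  (C1: C, integral causality)
β0 stroke at J2  (only one flow-in slot at J1)
β4 stroke at I1  (J2 needs exactly one f-in)

2  (C1, I1 all integral)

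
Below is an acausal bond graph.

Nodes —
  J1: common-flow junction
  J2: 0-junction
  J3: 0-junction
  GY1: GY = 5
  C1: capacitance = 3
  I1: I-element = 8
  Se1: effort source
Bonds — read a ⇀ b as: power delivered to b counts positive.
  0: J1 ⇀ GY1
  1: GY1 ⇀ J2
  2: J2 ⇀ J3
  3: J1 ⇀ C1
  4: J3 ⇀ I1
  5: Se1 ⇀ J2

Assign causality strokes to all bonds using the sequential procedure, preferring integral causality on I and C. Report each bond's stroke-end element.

#0 stroke at GY1
#1 stroke at GY1
#2 stroke at J3
#3 stroke at J1
#4 stroke at I1
#5 stroke at J2

b5 stroke→J2  (source Se1 imposes e)
b1 stroke→GY1  (J2 effort already set via bond 5)
b2 stroke→J3  (J2: bond 5 brought effort, rest push out)
b4 stroke→I1  (common-e at J3 fixed by 2)
b0 stroke→GY1  (GY1: gyrator matches bond 1)
b3 stroke→J1  (common-f at J1 fixed by 0)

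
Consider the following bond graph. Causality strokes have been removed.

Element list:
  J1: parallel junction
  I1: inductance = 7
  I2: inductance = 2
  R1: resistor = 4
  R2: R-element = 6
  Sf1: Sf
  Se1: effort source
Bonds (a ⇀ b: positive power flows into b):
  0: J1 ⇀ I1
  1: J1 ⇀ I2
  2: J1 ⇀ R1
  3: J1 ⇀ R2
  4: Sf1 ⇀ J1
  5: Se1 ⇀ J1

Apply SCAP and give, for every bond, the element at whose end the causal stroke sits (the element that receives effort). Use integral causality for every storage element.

#4 |Sf1  (Sf1 (Sf) sets flow on bond)
#5 |J1  (source Se1 imposes e)
#0 |I1  (J1: bond 5 brought effort, rest push out)
#1 |I2  (common-e at J1 fixed by 5)
#2 |R1  (0-jn J1 has e-setter on 5)
#3 |R2  (0-jn J1 has e-setter on 5)

#0 stroke at I1
#1 stroke at I2
#2 stroke at R1
#3 stroke at R2
#4 stroke at Sf1
#5 stroke at J1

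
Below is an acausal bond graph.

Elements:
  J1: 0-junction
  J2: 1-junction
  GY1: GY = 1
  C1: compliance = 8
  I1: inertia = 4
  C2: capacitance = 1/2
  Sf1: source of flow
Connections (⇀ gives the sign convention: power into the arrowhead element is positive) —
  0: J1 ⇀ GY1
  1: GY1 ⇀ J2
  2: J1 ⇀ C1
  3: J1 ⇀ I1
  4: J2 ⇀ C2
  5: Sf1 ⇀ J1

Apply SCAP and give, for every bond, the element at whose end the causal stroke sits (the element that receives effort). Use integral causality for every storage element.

b0 stroke at GY1
b1 stroke at GY1
b2 stroke at J1
b3 stroke at I1
b4 stroke at J2
b5 stroke at Sf1

β5 stroke→Sf1  (Sf1 fixes flow; stroke at Sf1)
β2 stroke→J1  (prefer integral on C1)
β0 stroke→GY1  (common-e at J1 fixed by 2)
β3 stroke→I1  (J1 effort already set via bond 2)
β1 stroke→GY1  (GY GY1: same side as bond 0)
β4 stroke→J2  (common-f at J2 fixed by 1)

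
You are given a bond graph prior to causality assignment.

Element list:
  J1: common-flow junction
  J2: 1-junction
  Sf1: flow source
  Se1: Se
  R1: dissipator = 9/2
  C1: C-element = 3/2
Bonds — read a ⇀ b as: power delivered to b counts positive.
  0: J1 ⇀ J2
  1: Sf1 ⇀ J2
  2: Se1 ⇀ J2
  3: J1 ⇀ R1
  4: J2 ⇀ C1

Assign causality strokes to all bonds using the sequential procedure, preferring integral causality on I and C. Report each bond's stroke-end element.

#0 stroke at J2
#1 stroke at Sf1
#2 stroke at J2
#3 stroke at J1
#4 stroke at J2

b1 →Sf1  (Sf1: flow source, stroke at near end)
b2 →J2  (source Se1 imposes e)
b0 →J2  (J2: bond 1 brought flow, rest push out)
b4 →J2  (J2 flow already set via bond 1)
b3 →J1  (common-f at J1 fixed by 0)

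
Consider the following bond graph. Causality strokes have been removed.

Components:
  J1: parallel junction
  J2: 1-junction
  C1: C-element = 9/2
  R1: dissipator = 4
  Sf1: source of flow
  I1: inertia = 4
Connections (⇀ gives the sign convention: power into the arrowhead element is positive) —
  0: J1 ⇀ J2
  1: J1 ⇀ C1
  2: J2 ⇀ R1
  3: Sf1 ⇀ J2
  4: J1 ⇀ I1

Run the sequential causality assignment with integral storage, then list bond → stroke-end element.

#3 stroke→Sf1  (Sf1 (Sf) sets flow on bond)
#0 stroke→J2  (J2: bond 3 brought flow, rest push out)
#2 stroke→J2  (common-f at J2 fixed by 3)
#1 stroke→J1  (C1 integral (e out))
#4 stroke→I1  (0-jn J1 has e-setter on 1)

b0 →J2
b1 →J1
b2 →J2
b3 →Sf1
b4 →I1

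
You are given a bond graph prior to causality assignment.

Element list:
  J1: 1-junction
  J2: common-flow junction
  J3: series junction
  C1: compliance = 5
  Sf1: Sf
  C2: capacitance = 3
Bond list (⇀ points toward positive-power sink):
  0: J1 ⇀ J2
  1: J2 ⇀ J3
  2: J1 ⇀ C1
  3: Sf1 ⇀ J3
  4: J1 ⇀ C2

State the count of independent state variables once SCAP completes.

β3 |Sf1  (source Sf1 imposes f)
β1 |J3  (J3: bond 3 brought flow, rest push out)
β0 |J2  (J2 flow already set via bond 1)
β2 |J1  (1-jn J1 has f-setter on 0)
β4 |J1  (J1: bond 0 brought flow, rest push out)

2  (C1, C2 all integral)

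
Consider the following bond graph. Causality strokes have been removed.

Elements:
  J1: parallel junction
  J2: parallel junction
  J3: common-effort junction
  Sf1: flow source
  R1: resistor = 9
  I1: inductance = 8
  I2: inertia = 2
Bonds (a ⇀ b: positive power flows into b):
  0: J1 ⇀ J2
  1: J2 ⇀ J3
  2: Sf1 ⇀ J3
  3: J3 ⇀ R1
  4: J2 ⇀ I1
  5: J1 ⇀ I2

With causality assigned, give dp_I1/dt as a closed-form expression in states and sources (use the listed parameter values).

dp_I1/dt = 9*F_Sf1 - 9*p_I1/8 - 9*p_I2/2

#2 stroke at Sf1  (Sf1 (Sf) sets flow on bond)
#4 stroke at I1  (I1: I, integral causality)
#5 stroke at I2  (I2 integral (f out))
#0 stroke at J1  (J1: last free bond brings effort in)
#1 stroke at J2  (J2 needs exactly one e-in)
#3 stroke at J3  (J3: last free bond brings effort in)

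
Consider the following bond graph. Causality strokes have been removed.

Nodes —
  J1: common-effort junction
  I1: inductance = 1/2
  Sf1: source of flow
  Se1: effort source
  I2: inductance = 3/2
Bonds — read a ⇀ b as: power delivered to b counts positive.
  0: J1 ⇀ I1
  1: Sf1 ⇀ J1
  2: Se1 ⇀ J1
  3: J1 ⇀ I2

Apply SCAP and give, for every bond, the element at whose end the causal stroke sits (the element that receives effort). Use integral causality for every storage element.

bond 0 stroke at I1
bond 1 stroke at Sf1
bond 2 stroke at J1
bond 3 stroke at I2

#1 stroke at Sf1  (Sf1 fixes flow; stroke at Sf1)
#2 stroke at J1  (Se1 (Se) sets effort on bond)
#0 stroke at I1  (common-e at J1 fixed by 2)
#3 stroke at I2  (0-jn J1 has e-setter on 2)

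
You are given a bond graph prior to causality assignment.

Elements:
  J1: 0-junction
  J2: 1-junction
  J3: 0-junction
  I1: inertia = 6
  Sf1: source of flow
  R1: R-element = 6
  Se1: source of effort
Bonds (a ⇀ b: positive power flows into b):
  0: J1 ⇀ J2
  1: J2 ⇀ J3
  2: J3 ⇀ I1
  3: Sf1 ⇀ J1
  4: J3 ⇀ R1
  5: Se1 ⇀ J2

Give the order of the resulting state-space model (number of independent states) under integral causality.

1  (I1 all integral)

β3 →Sf1  (Sf1 (Sf) sets flow on bond)
β5 →J2  (Se1: effort source, stroke at far end)
β0 →J1  (only one effort-in slot at J1)
β1 →J2  (common-f at J2 fixed by 0)
β2 →I1  (I1 integral (f out))
β4 →J3  (only one effort-in slot at J3)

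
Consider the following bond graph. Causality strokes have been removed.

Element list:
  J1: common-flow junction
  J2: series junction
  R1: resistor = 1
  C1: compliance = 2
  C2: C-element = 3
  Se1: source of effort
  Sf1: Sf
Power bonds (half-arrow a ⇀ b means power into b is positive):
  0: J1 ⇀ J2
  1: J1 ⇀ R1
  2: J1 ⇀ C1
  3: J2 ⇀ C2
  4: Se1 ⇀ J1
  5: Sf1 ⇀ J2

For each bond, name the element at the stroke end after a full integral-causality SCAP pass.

bond 0 →J2
bond 1 →J1
bond 2 →J1
bond 3 →J2
bond 4 →J1
bond 5 →Sf1

#4 stroke at J1  (Se1: effort source, stroke at far end)
#5 stroke at Sf1  (Sf1 fixes flow; stroke at Sf1)
#0 stroke at J2  (common-f at J2 fixed by 5)
#3 stroke at J2  (J2 flow already set via bond 5)
#1 stroke at J1  (J1: bond 0 brought flow, rest push out)
#2 stroke at J1  (J1 flow already set via bond 0)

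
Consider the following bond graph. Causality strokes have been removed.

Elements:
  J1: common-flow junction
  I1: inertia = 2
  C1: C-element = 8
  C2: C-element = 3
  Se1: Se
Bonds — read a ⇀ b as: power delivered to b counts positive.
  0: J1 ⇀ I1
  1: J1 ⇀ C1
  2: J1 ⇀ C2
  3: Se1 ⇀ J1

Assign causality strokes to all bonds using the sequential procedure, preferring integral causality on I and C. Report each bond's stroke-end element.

#3 stroke→J1  (Se1 fixes effort; stroke away)
#0 stroke→I1  (I1 outputs flow p/I1)
#1 stroke→J1  (J1 flow already set via bond 0)
#2 stroke→J1  (common-f at J1 fixed by 0)

b0 stroke at I1
b1 stroke at J1
b2 stroke at J1
b3 stroke at J1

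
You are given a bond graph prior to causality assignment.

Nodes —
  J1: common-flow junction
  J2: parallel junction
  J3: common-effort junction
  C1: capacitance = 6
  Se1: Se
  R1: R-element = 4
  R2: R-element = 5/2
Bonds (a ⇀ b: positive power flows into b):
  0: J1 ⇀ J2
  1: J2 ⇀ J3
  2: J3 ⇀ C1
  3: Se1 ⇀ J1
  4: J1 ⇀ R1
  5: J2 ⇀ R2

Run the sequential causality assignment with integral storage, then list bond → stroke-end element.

β3 stroke→J1  (Se1 fixes effort; stroke away)
β2 stroke→J3  (C1 outputs effort q/C1)
β1 stroke→J2  (common-e at J3 fixed by 2)
β0 stroke→J1  (J2 effort already set via bond 1)
β5 stroke→R2  (J2 effort already set via bond 1)
β4 stroke→R1  (only one flow-in slot at J1)

b0 stroke at J1
b1 stroke at J2
b2 stroke at J3
b3 stroke at J1
b4 stroke at R1
b5 stroke at R2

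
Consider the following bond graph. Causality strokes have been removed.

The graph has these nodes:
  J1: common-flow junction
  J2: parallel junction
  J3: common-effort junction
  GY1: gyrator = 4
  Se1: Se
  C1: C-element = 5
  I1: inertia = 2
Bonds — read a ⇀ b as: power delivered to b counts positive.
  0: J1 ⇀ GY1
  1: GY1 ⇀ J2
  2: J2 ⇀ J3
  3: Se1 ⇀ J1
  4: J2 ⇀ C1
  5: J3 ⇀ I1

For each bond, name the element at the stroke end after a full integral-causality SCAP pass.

bond 3 |J1  (Se1: effort source, stroke at far end)
bond 0 |GY1  (closing 1-jn rule on J1)
bond 1 |GY1  (GY1 both-in/both-out from 0)
bond 4 |J2  (prefer integral on C1)
bond 2 |J3  (0-jn J2 has e-setter on 4)
bond 5 |I1  (0-jn J3 has e-setter on 2)

β0 stroke at GY1
β1 stroke at GY1
β2 stroke at J3
β3 stroke at J1
β4 stroke at J2
β5 stroke at I1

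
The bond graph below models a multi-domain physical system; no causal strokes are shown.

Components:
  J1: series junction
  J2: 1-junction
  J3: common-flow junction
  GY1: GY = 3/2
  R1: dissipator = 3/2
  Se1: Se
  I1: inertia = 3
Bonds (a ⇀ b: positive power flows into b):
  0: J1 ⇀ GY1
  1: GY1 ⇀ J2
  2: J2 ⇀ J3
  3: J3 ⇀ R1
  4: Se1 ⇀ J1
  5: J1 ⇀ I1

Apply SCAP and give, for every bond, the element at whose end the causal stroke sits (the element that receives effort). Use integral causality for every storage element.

b4 |J1  (Se1 fixes effort; stroke away)
b5 |I1  (I1 integral (f out))
b0 |J1  (1-jn J1 has f-setter on 5)
b1 |J2  (GY GY1: same side as bond 0)
b2 |J3  (J2: last free bond brings flow in)
b3 |R1  (J3: last free bond brings flow in)

β0 |J1
β1 |J2
β2 |J3
β3 |R1
β4 |J1
β5 |I1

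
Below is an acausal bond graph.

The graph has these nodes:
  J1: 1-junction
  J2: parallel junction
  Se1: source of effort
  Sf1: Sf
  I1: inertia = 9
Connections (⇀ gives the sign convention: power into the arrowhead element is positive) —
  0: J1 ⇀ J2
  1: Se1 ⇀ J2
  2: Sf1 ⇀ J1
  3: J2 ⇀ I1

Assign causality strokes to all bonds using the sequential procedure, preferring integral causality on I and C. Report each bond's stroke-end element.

β1 →J2  (Se1 fixes effort; stroke away)
β2 →Sf1  (source Sf1 imposes f)
β0 →J1  (J1 flow already set via bond 2)
β3 →I1  (J2 effort already set via bond 1)

b0 →J1
b1 →J2
b2 →Sf1
b3 →I1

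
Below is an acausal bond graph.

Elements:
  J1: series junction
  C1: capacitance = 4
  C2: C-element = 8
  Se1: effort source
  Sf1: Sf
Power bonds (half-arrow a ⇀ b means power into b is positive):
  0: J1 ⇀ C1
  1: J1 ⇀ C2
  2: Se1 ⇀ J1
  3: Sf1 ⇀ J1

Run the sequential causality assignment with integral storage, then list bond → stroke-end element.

bond 0 →J1
bond 1 →J1
bond 2 →J1
bond 3 →Sf1

b2 stroke at J1  (source Se1 imposes e)
b3 stroke at Sf1  (Sf1 fixes flow; stroke at Sf1)
b0 stroke at J1  (common-f at J1 fixed by 3)
b1 stroke at J1  (J1 flow already set via bond 3)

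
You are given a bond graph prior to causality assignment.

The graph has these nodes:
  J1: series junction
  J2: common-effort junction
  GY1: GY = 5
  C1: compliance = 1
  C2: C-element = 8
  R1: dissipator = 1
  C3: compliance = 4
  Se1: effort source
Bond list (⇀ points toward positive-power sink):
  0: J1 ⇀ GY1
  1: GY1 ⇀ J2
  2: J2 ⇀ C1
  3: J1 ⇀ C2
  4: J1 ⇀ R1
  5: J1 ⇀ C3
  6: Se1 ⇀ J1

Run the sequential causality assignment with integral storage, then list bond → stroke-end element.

b6 |J1  (source Se1 imposes e)
b2 |J2  (prefer integral on C1)
b1 |GY1  (J2 effort already set via bond 2)
b0 |GY1  (GY GY1: same side as bond 1)
b3 |J1  (1-jn J1 has f-setter on 0)
b4 |J1  (J1: bond 0 brought flow, rest push out)
b5 |J1  (J1 flow already set via bond 0)

bond 0 stroke at GY1
bond 1 stroke at GY1
bond 2 stroke at J2
bond 3 stroke at J1
bond 4 stroke at J1
bond 5 stroke at J1
bond 6 stroke at J1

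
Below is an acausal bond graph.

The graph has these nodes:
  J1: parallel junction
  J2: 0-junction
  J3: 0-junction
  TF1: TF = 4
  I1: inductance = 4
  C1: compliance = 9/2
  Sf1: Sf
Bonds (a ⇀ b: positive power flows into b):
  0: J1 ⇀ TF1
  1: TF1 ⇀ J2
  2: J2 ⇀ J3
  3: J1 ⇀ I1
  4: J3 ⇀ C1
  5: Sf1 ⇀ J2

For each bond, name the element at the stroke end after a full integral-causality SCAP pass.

b0 →J1
b1 →TF1
b2 →J2
b3 →I1
b4 →J3
b5 →Sf1

#5 stroke→Sf1  (source Sf1 imposes f)
#3 stroke→I1  (I1 integral (f out))
#0 stroke→J1  (only one effort-in slot at J1)
#1 stroke→TF1  (through TF1, causality passes straight; one stroke at TF1)
#2 stroke→J2  (J2 needs exactly one e-in)
#4 stroke→J3  (closing 0-jn rule on J3)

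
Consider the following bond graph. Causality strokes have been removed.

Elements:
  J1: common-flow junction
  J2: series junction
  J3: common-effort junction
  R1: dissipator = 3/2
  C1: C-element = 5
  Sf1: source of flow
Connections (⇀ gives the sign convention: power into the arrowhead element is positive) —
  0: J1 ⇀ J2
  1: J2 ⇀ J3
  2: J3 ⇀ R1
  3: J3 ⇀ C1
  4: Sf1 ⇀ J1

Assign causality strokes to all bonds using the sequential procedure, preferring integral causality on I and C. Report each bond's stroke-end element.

bond 0 stroke at J1
bond 1 stroke at J2
bond 2 stroke at R1
bond 3 stroke at J3
bond 4 stroke at Sf1

#4 |Sf1  (Sf1: flow source, stroke at near end)
#0 |J1  (common-f at J1 fixed by 4)
#1 |J2  (J2 flow already set via bond 0)
#3 |J3  (C1: C, integral causality)
#2 |R1  (J3 effort already set via bond 3)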